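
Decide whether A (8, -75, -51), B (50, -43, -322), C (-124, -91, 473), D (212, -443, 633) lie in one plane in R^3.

With A as base: AB = (42, 32, -271), AC = (-132, -16, 524), AD = (204, -368, 684).
AC × AD = (181888, 197184, 51840).
AB · (AC × AD) = -99456.
Since -99456 ≠ 0, the four points are not coplanar.

No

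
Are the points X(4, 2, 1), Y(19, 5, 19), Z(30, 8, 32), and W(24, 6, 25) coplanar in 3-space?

Yes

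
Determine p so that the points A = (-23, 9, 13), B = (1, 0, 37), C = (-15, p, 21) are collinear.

6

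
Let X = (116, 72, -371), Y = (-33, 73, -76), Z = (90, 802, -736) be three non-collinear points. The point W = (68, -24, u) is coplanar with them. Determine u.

-221

A normal to the plane is n = XY × XZ = (-215715, -62055, -108744).
W lies in the plane iff n · XW = 0.
This gives (-108744)u + (-24032424) = 0, so u = -221.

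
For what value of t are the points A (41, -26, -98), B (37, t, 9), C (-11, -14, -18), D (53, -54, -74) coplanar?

-85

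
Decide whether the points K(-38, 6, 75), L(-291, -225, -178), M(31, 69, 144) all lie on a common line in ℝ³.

Yes

KL = (-253, -231, -253), KM = (69, 63, 69).
KL × KM = (0, 0, 0).
The cross product vanishes, so the three points are collinear.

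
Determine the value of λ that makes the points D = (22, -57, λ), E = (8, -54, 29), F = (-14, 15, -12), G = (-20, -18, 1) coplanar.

36

The points are coplanar iff DE · (DF × DG) = 0.
Expanding, this is linear in λ: (-1140)λ + (41040) = 0.
So λ = 36.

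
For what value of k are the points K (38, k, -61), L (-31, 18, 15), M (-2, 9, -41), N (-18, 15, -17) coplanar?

The points are coplanar iff KL · (KM × KN) = 0.
Expanding, this is linear in k: (-200)k + (-2400) = 0.
So k = -12.

-12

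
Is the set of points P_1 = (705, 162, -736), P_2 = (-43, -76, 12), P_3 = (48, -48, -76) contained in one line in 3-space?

P_1P_2 = (-748, -238, 748), P_1P_3 = (-657, -210, 660).
Comparing components 3 and 1: (748)(-657) − (-748)(660) = 2244 ≠ 0, so P_1P_2 and P_1P_3 are not parallel and the points are not collinear.

No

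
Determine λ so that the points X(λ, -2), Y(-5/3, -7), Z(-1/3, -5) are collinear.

The three points are collinear iff det[XY; XZ] = 0.
This determinant is linear in λ: (-2)λ + (10/3) = 0, so λ = 5/3.

5/3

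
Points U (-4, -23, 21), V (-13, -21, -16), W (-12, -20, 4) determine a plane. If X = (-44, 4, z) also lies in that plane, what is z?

92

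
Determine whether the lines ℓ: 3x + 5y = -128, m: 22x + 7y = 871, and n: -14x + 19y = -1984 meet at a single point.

Intersecting ℓ and m: solving the 2×2 system gives (x, y) = (59, -61).
Substitute into n: (-14)(59) + (19)(-61) = -1985.
But n requires -1984 ≠ -1985, so the three lines have no common point.

No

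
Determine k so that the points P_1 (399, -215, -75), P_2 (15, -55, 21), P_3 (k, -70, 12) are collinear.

51

Collinearity requires P_1P_2 × P_1P_3 = 0; each component is linear in k.
The y-component gives (96)k + (-4896) = 0, so k = 51.
The remaining components then also vanish.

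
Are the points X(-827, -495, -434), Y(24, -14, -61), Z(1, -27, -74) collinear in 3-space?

XY = (851, 481, 373), XZ = (828, 468, 360).
Comparing components 2 and 3: (481)(360) − (373)(468) = -1404 ≠ 0, so XY and XZ are not parallel and the points are not collinear.

No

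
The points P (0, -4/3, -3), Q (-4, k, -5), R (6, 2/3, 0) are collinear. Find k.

-8/3

Direction PR = (6, 2, 3). From the x-coordinate of Q, the parameter along the line is τ = (-4 − 0)/6 = -2/3.
Then k = (-4/3) + (-2/3)·(2) = -8/3.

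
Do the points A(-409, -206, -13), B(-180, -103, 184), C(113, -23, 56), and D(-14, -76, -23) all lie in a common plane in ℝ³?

Yes

A normal to the plane through A, B, C is n = AB × AC = (-28944, 87033, -11859).
The plane has equation n·P = -5936535. For D: n·D = -5936535.
Equal, so D lies in the plane and all four are coplanar.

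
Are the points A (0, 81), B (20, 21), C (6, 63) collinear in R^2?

Yes

AB = (20, -60), AC = (6, -18).
det[AB; AC] = (20)(-18) − (-60)(6) = 0.
The determinant is zero, so the points are collinear.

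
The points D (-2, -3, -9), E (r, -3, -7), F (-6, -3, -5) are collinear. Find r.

Collinearity requires DE × DF = 0; each component is linear in r.
The y-component gives (-4)r + (-16) = 0, so r = -4.
The remaining components then also vanish.

-4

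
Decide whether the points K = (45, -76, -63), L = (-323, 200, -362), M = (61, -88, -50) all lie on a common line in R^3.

Yes

KL = (-368, 276, -299), KM = (16, -12, 13).
KL × KM = (0, 0, 0).
The cross product vanishes, so the three points are collinear.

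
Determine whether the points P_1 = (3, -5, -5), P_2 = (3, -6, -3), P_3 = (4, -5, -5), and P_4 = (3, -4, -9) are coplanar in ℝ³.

No

A normal to the plane through P_1, P_2, P_3 is n = P_1P_2 × P_1P_3 = (0, 2, 1).
The plane has equation n·P = -15. For P_4: n·P_4 = -17.
-17 ≠ -15, so P_4 is off the plane.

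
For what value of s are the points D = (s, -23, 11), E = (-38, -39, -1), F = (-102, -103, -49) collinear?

Collinearity requires DE × DF = 0; each component is linear in s.
The y-component gives (-48)s + (-1056) = 0, so s = -22.
The remaining components then also vanish.

-22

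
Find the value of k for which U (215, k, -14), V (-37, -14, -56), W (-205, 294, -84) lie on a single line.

-476

Direction VW = (-168, 308, -28). From the x-coordinate of U, the parameter along the line is τ = (215 − (-37))/(-168) = -3/2.
Then k = (-14) + (-3/2)·(308) = -476.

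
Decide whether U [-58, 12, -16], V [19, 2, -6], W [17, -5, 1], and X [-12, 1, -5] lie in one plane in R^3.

Yes

With U as base: UV = (77, -10, 10), UW = (75, -17, 17), UX = (46, -11, 11).
UW × UX = (0, -43, -43).
UV · (UW × UX) = 0.
The scalar triple product vanishes, so the four points are coplanar.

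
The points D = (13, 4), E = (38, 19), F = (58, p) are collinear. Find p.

31

The three points are collinear iff det[DE; DF] = 0.
This determinant is linear in p: (25)p + (-775) = 0, so p = 31.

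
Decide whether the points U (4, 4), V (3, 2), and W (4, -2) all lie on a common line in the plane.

UV = (-1, -2), UW = (0, -6).
If collinear, UW would be a scalar multiple of UV. But (-1)·(-6) ≠ (-2)·(0) (difference 6), so they are not parallel; the points are not collinear.

No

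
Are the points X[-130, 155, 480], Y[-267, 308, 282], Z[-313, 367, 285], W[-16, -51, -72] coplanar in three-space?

The four points are coplanar iff the 3×3 determinant with rows XY, XZ, XW is zero.
Rows: (-137, 153, -198), (-183, 212, -195), (114, -206, -552).
Expanding along the first row: (-137)(-157194) − (153)(123246) + (-198)(13530) = 0.
Zero determinant ⇒ coplanar.

Yes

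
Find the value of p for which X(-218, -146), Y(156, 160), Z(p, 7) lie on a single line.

The three points are collinear iff det[XY; XZ] = 0.
This determinant is linear in p: (-306)p + (-9486) = 0, so p = -31.

-31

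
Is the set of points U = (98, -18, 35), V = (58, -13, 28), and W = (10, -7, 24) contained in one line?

No

UV = (-40, 5, -7), UW = (-88, 11, -11).
Comparing components 2 and 3: (5)(-11) − (-7)(11) = 22 ≠ 0, so UV and UW are not parallel and the points are not collinear.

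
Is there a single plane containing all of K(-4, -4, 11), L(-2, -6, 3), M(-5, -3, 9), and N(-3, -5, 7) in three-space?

Yes

The four points are coplanar iff the 3×3 determinant with rows KL, KM, KN is zero.
Rows: (2, -2, -8), (-1, 1, -2), (1, -1, -4).
Expanding along the first row: (2)(-6) − (-2)(6) + (-8)(0) = 0.
Zero determinant ⇒ coplanar.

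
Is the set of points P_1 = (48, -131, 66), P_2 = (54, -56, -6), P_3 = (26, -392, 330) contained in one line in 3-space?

No

P_1P_2 = (6, 75, -72), P_1P_3 = (-22, -261, 264).
P_1P_2 × P_1P_3 = (1008, 0, 84).
The cross product is nonzero, so the points do not lie on one line.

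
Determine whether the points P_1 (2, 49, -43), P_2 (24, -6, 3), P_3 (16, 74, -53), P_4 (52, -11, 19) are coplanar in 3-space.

With P_1 as base: P_1P_2 = (22, -55, 46), P_1P_3 = (14, 25, -10), P_1P_4 = (50, -60, 62).
P_1P_3 × P_1P_4 = (950, -1368, -2090).
P_1P_2 · (P_1P_3 × P_1P_4) = 0.
The scalar triple product vanishes, so the four points are coplanar.

Yes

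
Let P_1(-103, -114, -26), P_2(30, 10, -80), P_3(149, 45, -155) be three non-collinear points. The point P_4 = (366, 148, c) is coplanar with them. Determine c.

-278

Coplanarity requires P_1P_2 · (P_1P_3 × P_1P_4) = 0.
P_1P_2 = (133, 124, -54), P_1P_3 = (252, 159, -129); the triple product is linear in c with coefficient -10101 and constant term -2808078.
Setting it to zero: c = -278.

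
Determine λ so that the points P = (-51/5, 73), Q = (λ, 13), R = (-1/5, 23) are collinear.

9/5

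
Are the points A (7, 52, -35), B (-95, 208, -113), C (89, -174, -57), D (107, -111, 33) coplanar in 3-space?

Yes

The four points are coplanar iff the 3×3 determinant with rows AB, AC, AD is zero.
Rows: (-102, 156, -78), (82, -226, -22), (100, -163, 68).
Expanding along the first row: (-102)(-18954) − (156)(7776) + (-78)(9234) = 0.
Zero determinant ⇒ coplanar.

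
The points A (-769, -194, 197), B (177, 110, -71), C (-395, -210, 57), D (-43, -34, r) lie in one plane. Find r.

Normal to plane ABC: n = (-46848, 32208, -128832); plane equation n·P = 4397856.
Requiring n·D = 4397856: (-128832)r + (919392) = 4397856.
So r = -27.

-27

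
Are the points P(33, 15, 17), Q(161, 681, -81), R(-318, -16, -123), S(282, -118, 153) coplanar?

No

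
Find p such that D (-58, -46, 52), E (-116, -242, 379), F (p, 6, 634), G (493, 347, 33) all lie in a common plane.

414

The points are coplanar iff DE · (DF × DG) = 0.
Expanding, this is linear in p: (124787)p + (-51661818) = 0.
So p = 414.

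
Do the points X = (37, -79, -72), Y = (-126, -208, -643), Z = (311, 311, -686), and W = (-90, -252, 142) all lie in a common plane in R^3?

With X as base: XY = (-163, -129, -571), XZ = (274, 390, -614), XW = (-127, -173, 214).
XZ × XW = (-22762, 19342, 2128).
XY · (XZ × XW) = 0.
The scalar triple product vanishes, so the four points are coplanar.

Yes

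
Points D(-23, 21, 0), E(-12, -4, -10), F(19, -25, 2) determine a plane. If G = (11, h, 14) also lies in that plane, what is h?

The plane through D, E, F has equation −510x − 442y + 544z = 2448.
Substituting G: (-442)h + (2006) = 2448, so h = -1.

-1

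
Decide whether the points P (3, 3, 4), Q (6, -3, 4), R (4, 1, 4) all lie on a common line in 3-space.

Yes

PQ = (3, -6, 0), PR = (1, -2, 0).
Each component of PR is 1/3 times the corresponding component of PQ, so PR = 1/3·PQ and the points are collinear.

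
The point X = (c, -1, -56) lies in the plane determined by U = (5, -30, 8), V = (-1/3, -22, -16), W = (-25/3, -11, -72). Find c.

A normal to the plane is n = UV × UW = (-184, -320/3, 16/3).
X lies in the plane iff n · UX = 0.
This gives (-184)c + (-7544/3) = 0, so c = -41/3.

-41/3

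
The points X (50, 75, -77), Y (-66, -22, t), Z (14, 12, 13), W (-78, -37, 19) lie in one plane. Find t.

Normal to plane XZW: n = (4032, -8064, -4032); plane equation n·P = -92736.
Requiring n·Y = -92736: (-4032)t + (-88704) = -92736.
So t = 1.

1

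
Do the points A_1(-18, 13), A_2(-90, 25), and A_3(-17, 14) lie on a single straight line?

No

A_1A_2 = (-72, 12), A_1A_3 = (1, 1).
Twice the signed area of △A_1A_2A_3 is (-72)(1) − (12)(1) = -84.
The area is nonzero, so the three points are not collinear.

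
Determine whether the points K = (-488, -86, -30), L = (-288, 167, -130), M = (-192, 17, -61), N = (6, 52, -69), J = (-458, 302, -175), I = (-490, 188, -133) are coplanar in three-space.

The plane through K, L, M has normal n = KL × KM = (2457, -23400, -54288) and equation n·P = 2442024.
Checking the remaining points: n·N = 2543814, n·J = 1308294, n·I = 1617174.
Since n·N = 2543814 ≠ 2442024, N is off the plane and the points are not all coplanar.

No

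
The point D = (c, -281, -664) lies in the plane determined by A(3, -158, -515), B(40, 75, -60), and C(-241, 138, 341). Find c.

-112

A normal to the plane is n = AB × AC = (64768, -142692, 67804).
D lies in the plane iff n · AD = 0.
This gives (64768)c + (7254016) = 0, so c = -112.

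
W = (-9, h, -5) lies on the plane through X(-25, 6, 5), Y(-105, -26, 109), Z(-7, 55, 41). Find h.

20

A normal to the plane is n = XY × XZ = (-6248, 4752, -3344).
W lies in the plane iff n · XW = 0.
This gives (4752)h + (-95040) = 0, so h = 20.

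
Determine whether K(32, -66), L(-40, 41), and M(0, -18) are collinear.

KL = (-72, 107), KM = (-32, 48).
Twice the signed area of △KLM is (-72)(48) − (107)(-32) = -32.
The area is nonzero, so the three points are not collinear.

No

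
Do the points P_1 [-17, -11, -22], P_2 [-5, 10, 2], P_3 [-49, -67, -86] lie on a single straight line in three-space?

P_1P_2 = (12, 21, 24), P_1P_3 = (-32, -56, -64).
P_1P_2 × P_1P_3 = (0, 0, 0).
The cross product vanishes, so the three points are collinear.

Yes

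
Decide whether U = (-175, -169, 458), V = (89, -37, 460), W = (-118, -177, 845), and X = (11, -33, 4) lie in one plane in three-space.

The four points are coplanar iff the 3×3 determinant with rows UV, UW, UX is zero.
Rows: (264, 132, 2), (57, -8, 387), (186, 136, -454).
Expanding along the first row: (264)(-49000) − (132)(-97860) + (2)(9240) = 0.
Zero determinant ⇒ coplanar.

Yes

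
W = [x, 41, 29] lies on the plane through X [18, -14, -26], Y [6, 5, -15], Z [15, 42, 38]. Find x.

A normal to the plane is n = XY × XZ = (600, 735, -615).
W lies in the plane iff n · XW = 0.
This gives (600)x + (-4200) = 0, so x = 7.

7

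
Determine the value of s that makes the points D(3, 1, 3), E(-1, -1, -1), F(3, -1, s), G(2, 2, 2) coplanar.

3

Normal to plane DEG: n = (6, 0, -6); plane equation n·P = 0.
Requiring n·F = 0: (-6)s + (18) = 0.
So s = 3.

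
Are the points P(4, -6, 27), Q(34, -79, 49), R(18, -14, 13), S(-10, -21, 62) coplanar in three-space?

The four points are coplanar iff the 3×3 determinant with rows PQ, PR, PS is zero.
Rows: (30, -73, 22), (14, -8, -14), (-14, -15, 35).
Expanding along the first row: (30)(-490) − (-73)(294) + (22)(-322) = -322.
Nonzero ⇒ not coplanar.

No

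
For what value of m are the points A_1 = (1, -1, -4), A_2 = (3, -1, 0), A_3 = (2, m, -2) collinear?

-1

Direction A_1A_2 = (2, 0, 4). From the x-coordinate of A_3, the parameter along the line is τ = (2 − 1)/2 = 1/2.
Then m = (-1) + 1/2·(0) = -1.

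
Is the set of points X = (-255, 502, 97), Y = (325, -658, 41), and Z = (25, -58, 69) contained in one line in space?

No

XY = (580, -1160, -56), XZ = (280, -560, -28).
XY × XZ = (1120, 560, 0).
The cross product is nonzero, so the points do not lie on one line.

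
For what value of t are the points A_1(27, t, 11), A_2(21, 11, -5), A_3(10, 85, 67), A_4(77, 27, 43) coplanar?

23

The points are coplanar iff A_1A_2 · (A_1A_3 × A_1A_4) = 0.
Expanding, this is linear in t: (-4560)t + (104880) = 0.
So t = 23.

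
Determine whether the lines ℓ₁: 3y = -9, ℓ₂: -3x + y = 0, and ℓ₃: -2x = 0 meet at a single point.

Lines aᵢx + bᵢy = cᵢ with pairwise distinct directions are concurrent exactly when det[aᵢ bᵢ cᵢ] = 0.
Here the determinant is -18.
Nonzero, so no common point exists.

No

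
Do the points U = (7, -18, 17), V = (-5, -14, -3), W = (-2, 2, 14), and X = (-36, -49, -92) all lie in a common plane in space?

No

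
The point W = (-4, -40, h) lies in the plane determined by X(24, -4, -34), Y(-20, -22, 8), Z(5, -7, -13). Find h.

-22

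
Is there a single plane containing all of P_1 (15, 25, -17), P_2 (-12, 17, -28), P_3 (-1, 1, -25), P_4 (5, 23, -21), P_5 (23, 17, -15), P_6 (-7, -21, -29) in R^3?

No

The plane through P_1, P_2, P_3 has normal n = P_1P_2 × P_1P_3 = (-200, -40, 520) and equation n·P = -12840.
Checking the remaining points: n·P_4 = -12840, n·P_5 = -13080, n·P_6 = -12840.
Since n·P_5 = -13080 ≠ -12840, P_5 is off the plane and the points are not all coplanar.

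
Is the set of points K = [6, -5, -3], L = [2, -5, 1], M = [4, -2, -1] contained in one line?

KL = (-4, 0, 4), KM = (-2, 3, 2).
Comparing components 2 and 3: (0)(2) − (4)(3) = -12 ≠ 0, so KL and KM are not parallel and the points are not collinear.

No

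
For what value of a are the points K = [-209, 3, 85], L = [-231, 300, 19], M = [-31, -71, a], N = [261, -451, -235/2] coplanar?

-37/2

Coplanarity ⇔ det[KL; KM; KN] = 0.
Expanding, this is linear in a: (129602)a + (2397637) = 0.
So a = -37/2.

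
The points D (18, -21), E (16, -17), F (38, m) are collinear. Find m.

-61

Collinearity: (F − D) must be parallel to (E − D) = (-2, 4).
Cross-multiplying the components: (m − (-21))·(-2) = (20)·(4).
Solving gives m = -61.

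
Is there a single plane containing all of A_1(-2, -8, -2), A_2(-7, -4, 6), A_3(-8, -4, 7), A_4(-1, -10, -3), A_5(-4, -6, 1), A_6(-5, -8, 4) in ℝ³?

The plane through A_1, A_2, A_3 has normal n = A_1A_2 × A_1A_3 = (4, -3, 4) and equation n·P = 8.
Checking the remaining points: n·A_4 = 14, n·A_5 = 6, n·A_6 = 20.
Since n·A_4 = 14 ≠ 8, A_4 is off the plane and the points are not all coplanar.

No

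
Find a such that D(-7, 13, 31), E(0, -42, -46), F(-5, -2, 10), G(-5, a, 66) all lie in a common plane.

38

Normal to plane DEF: n = (0, -7, 5); plane equation n·P = 64.
Requiring n·G = 64: (-7)a + (330) = 64.
So a = 38.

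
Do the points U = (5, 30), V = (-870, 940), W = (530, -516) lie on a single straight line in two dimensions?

UV = (-875, 910), UW = (525, -546).
det[UV; UW] = (-875)(-546) − (910)(525) = 0.
The determinant is zero, so the points are collinear.

Yes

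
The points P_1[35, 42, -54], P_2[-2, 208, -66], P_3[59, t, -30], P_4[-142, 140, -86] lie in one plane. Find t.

-510

Normal to plane P_1P_2P_4: n = (-4136, 940, 25756); plane equation n·P = -1496104.
Requiring n·P_3 = -1496104: (940)t + (-1016704) = -1496104.
So t = -510.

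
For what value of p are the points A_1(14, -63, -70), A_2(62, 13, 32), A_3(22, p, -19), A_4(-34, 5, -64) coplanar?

-5

Normal to plane A_1A_2A_4: n = (-6480, -5184, 6912); plane equation n·P = -247968.
Requiring n·A_3 = -247968: (-5184)p + (-273888) = -247968.
So p = -5.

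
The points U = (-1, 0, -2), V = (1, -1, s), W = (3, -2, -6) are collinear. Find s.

-4

Collinearity requires UV × UW = 0; each component is linear in s.
The x-component gives (2)s + (8) = 0, so s = -4.
The remaining components then also vanish.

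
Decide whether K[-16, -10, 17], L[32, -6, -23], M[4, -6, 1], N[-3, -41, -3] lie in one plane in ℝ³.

With K as base: KL = (48, 4, -40), KM = (20, 4, -16), KN = (13, -31, -20).
KM × KN = (-576, 192, -672).
KL · (KM × KN) = 0.
The scalar triple product vanishes, so the four points are coplanar.

Yes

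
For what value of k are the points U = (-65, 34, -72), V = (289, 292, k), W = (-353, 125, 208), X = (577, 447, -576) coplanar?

Normal to plane UWX: n = (-161504, 34608, -177366); plane equation n·P = 24444784.
Requiring n·V = 24444784: (-177366)k + (-36569120) = 24444784.
So k = -344.

-344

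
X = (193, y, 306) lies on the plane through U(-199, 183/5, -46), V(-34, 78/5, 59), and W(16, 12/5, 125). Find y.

A normal to the plane is n = UV × UW = (0, -5640, -1128).
X lies in the plane iff n · UX = 0.
This gives (-5640)y + (-190632) = 0, so y = -169/5.

-169/5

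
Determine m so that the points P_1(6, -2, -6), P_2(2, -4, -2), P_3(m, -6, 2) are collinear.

-2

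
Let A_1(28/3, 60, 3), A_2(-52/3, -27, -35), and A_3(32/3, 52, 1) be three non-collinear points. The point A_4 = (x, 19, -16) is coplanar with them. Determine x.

-6

A normal to the plane is n = A_1A_2 × A_1A_3 = (-130, -104, 988/3).
A_4 lies in the plane iff n · A_1A_4 = 0.
This gives (-130)x + (-780) = 0, so x = -6.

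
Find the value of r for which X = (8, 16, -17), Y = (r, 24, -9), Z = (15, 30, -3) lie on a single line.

12

Direction XZ = (7, 14, 14). From the y-coordinate of Y, the parameter along the line is τ = (24 − 16)/14 = 4/7.
Then r = 8 + 4/7·(7) = 12.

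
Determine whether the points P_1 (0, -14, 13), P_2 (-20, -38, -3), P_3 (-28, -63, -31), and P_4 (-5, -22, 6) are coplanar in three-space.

No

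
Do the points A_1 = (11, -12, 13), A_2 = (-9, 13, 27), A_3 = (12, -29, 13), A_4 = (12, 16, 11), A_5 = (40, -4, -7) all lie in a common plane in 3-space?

No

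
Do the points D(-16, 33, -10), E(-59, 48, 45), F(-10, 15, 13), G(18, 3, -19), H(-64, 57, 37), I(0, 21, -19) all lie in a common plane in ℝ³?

No

The plane through D, E, F has normal n = DE × DF = (1335, 1319, 684) and equation n·P = 15327.
Checking the remaining points: n·G = 14991, n·H = 15051, n·I = 14703.
Since n·G = 14991 ≠ 15327, G is off the plane and the points are not all coplanar.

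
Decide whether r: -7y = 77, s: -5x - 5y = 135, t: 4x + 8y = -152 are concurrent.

Yes

Intersecting r and s: solving the 2×2 system gives (x, y) = (-16, -11).
Substitute into t: (4)(-16) + (8)(-11) = -152.
This equals -152, so (-16, -11) lies on all three lines and they are concurrent.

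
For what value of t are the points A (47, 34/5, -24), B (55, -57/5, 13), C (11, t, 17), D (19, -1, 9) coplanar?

Coplanarity ⇔ det[AB; AC; AD] = 0.
Expanding, this is linear in t: (1300)t + (3380) = 0.
So t = -13/5.

-13/5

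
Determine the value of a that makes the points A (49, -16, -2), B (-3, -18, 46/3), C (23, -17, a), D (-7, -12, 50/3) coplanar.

20/3

Normal to plane ABD: n = (-320/3, 0, -320); plane equation n·P = -13760/3.
Requiring n·C = -13760/3: (-320)a + (-7360/3) = -13760/3.
So a = 20/3.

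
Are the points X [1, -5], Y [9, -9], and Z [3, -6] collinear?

Yes

XY = (8, -4), XZ = (2, -1).
det[XY; XZ] = (8)(-1) − (-4)(2) = 0.
The determinant is zero, so the points are collinear.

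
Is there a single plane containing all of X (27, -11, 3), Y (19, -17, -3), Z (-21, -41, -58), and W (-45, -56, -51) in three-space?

No

The four points are coplanar iff the 3×3 determinant with rows XY, XZ, XW is zero.
Rows: (-8, -6, -6), (-48, -30, -61), (-72, -45, -54).
Expanding along the first row: (-8)(-1125) − (-6)(-1800) + (-6)(0) = -1800.
Nonzero ⇒ not coplanar.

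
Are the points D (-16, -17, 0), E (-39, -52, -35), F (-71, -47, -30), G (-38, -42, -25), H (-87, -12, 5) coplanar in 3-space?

Yes

The plane through D, E, F has normal n = DE × DF = (0, 1235, -1235) and equation n·P = -20995.
Checking the remaining points: n·G = -20995, n·H = -20995.
All equal -20995, so all 5 points lie in one plane.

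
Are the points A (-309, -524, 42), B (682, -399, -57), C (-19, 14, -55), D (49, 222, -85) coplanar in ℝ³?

No

With A as base: AB = (991, 125, -99), AC = (290, 538, -97), AD = (358, 746, -127).
AC × AD = (4036, 2104, 23736).
AB · (AC × AD) = 1912812.
Since 1912812 ≠ 0, the four points are not coplanar.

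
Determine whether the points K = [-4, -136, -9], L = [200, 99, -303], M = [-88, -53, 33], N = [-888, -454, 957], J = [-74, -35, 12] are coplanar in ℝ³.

The plane through K, L, M has normal n = KL × KM = (34272, 16128, 36672) and equation n·P = -2660544.
Checking the remaining points: n·N = -2660544, n·J = -2660544.
All equal -2660544, so all 5 points lie in one plane.

Yes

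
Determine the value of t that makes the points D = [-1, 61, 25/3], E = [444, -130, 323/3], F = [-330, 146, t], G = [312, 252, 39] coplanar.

Normal to plane DEG: n = (-24830, 52334/3, 144778); plane equation n·P = 2295438.
Requiring n·F = 2295438: (144778)t + (32222464/3) = 2295438.
So t = -175/3.

-175/3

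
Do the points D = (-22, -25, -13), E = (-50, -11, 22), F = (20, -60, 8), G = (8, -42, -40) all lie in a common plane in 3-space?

With D as base: DE = (-28, 14, 35), DF = (42, -35, 21), DG = (30, -17, -27).
DF × DG = (1302, 1764, 336).
DE · (DF × DG) = 0.
The scalar triple product vanishes, so the four points are coplanar.

Yes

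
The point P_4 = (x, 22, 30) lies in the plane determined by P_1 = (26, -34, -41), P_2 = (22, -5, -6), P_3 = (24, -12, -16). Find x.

Coplanarity requires P_1P_2 · (P_1P_3 × P_1P_4) = 0.
P_1P_2 = (-4, 29, 35), P_1P_3 = (-2, 22, 25); the triple product is linear in x with coefficient -45 and constant term 720.
Setting it to zero: x = 16.

16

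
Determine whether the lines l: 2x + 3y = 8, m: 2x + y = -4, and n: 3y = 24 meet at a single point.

Intersecting l and m: solving the 2×2 system gives (x, y) = (-5, 6).
Substitute into n: (0)(-5) + (3)(6) = 18.
But n requires 24 ≠ 18, so the three lines have no common point.

No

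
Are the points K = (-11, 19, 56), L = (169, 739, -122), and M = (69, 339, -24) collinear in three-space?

KL = (180, 720, -178), KM = (80, 320, -80).
Comparing components 2 and 3: (720)(-80) − (-178)(320) = -640 ≠ 0, so KL and KM are not parallel and the points are not collinear.

No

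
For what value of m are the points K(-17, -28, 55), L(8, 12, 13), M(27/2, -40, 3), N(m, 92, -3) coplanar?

The points are coplanar iff KL · (KM × KN) = 0.
Expanding, this is linear in m: (-2584)m + (46512) = 0.
So m = 18.

18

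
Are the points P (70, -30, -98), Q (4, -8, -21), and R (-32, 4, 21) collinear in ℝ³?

PQ = (-66, 22, 77), PR = (-102, 34, 119).
PQ × PR = (0, 0, 0).
The cross product vanishes, so the three points are collinear.

Yes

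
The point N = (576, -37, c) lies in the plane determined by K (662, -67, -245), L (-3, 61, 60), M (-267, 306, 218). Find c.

-203

Coplanarity requires KL · (KM × KN) = 0.
KL = (-665, 128, 305), KM = (-929, 373, 463); the triple product is linear in c with coefficient -129133 and constant term -26213999.
Setting it to zero: c = -203.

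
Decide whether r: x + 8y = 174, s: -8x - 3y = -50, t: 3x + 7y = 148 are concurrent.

Yes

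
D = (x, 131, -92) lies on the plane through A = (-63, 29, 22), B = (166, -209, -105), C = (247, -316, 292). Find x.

-153

The plane through A, B, C has equation −108075x − 101200y − 5225z = 3758975.
Substituting D: (-108075)x + (-12776500) = 3758975, so x = -153.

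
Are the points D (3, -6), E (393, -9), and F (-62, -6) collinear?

No

DE = (390, -3), DF = (-65, 0).
Twice the signed area of △DEF is (390)(0) − (-3)(-65) = -195.
The area is nonzero, so the three points are not collinear.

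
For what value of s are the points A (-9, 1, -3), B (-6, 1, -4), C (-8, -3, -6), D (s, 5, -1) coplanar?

-7

The points are coplanar iff AB · (AC × AD) = 0.
Expanding, this is linear in s: (-4)s + (-28) = 0.
So s = -7.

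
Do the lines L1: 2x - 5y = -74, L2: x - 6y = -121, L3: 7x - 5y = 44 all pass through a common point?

Intersecting L1 and L2: solving the 2×2 system gives (x, y) = (23, 24).
Substitute into L3: (7)(23) + (-5)(24) = 41.
But L3 requires 44 ≠ 41, so the three lines have no common point.

No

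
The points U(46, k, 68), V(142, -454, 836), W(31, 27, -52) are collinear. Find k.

-38

Collinearity requires UV × UW = 0; each component is linear in k.
The x-component gives (888)k + (33744) = 0, so k = -38.
The remaining components then also vanish.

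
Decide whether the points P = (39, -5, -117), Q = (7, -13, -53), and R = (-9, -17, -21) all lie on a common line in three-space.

PQ = (-32, -8, 64), PR = (-48, -12, 96).
PQ × PR = (0, 0, 0).
The cross product vanishes, so the three points are collinear.

Yes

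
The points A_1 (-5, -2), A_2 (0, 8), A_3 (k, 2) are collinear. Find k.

-3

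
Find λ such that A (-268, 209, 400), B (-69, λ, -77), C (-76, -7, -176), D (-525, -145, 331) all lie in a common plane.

The points are coplanar iff AB · (AC × AD) = 0.
Expanding, this is linear in λ: (161280)λ + (-12418560) = 0.
So λ = 77.

77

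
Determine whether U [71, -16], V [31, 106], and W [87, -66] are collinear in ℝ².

No

UV = (-40, 122), UW = (16, -50).
det[UV; UW] = (-40)(-50) − (122)(16) = 48.
The determinant is nonzero, so they are not collinear.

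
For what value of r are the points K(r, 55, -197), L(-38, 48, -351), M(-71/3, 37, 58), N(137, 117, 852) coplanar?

-18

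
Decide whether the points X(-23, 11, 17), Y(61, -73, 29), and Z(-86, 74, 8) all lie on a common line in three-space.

Yes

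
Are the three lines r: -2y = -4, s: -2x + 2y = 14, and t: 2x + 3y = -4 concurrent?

Intersecting r and s: solving the 2×2 system gives (x, y) = (-5, 2).
Substitute into t: (2)(-5) + (3)(2) = -4.
This equals -4, so (-5, 2) lies on all three lines and they are concurrent.

Yes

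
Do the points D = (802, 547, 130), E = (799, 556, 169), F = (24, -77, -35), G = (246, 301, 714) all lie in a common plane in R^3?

A normal to the plane through D, E, F is n = DE × DF = (22851, -30837, 8874).
The plane has equation n·P = 2612283. For G: n·G = 2675445.
2675445 ≠ 2612283, so G is off the plane.

No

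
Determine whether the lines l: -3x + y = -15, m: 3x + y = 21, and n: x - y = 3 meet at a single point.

Intersecting l and m: solving the 2×2 system gives (x, y) = (6, 3).
Substitute into n: (1)(6) + (-1)(3) = 3.
This equals 3, so (6, 3) lies on all three lines and they are concurrent.

Yes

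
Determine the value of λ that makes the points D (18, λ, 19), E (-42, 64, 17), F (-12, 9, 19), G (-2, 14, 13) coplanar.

-39

Coplanarity ⇔ det[DE; DF; DG] = 0.
Expanding, this is linear in λ: (-200)λ + (-7800) = 0.
So λ = -39.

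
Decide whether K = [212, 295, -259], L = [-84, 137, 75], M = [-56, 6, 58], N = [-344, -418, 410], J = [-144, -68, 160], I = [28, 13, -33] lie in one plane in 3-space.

The plane through K, L, M has normal n = KL × KM = (46440, 4320, 43200) and equation n·P = -69120.
Checking the remaining points: n·N = -69120, n·J = -69120, n·I = -69120.
All equal -69120, so all 6 points lie in one plane.

Yes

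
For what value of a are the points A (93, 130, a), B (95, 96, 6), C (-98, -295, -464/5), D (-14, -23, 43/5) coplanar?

134/5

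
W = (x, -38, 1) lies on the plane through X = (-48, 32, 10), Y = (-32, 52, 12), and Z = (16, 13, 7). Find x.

The plane through X, Y, Z has equation −22x + 176y − 1584z = -9152.
Substituting W: (-22)x + (-8272) = -9152, so x = 40.

40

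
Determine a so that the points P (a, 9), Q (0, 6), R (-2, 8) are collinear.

-3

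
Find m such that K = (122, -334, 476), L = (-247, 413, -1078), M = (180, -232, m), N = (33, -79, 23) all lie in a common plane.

491

The points are coplanar iff KL · (KM × KN) = 0.
Expanding, this is linear in m: (27612)m + (-13557492) = 0.
So m = 491.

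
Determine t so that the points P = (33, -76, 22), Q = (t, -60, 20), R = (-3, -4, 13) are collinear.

25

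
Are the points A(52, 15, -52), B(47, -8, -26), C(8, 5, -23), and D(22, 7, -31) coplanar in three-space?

Yes

The four points are coplanar iff the 3×3 determinant with rows AB, AC, AD is zero.
Rows: (-5, -23, 26), (-44, -10, 29), (-30, -8, 21).
Expanding along the first row: (-5)(22) − (-23)(-54) + (26)(52) = 0.
Zero determinant ⇒ coplanar.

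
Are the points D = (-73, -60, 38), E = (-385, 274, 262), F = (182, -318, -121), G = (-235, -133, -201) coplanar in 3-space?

With D as base: DE = (-312, 334, 224), DF = (255, -258, -159), DG = (-162, -73, -239).
DF × DG = (50055, 86703, -60411).
DE · (DF × DG) = -190422.
Since -190422 ≠ 0, the four points are not coplanar.

No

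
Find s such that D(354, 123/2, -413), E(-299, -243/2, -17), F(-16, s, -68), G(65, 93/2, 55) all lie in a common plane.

The points are coplanar iff DE · (DF × DG) = 0.
Expanding, this is linear in s: (-191160)s + (-2867400) = 0.
So s = -15.

-15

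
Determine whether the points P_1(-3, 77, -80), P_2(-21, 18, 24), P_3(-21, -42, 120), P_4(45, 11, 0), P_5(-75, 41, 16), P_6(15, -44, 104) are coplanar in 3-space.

The plane through P_1, P_2, P_3 has normal n = P_1P_2 × P_1P_3 = (576, 1728, 1080) and equation n·P = 44928.
Checking the remaining points: n·P_4 = 44928, n·P_5 = 44928, n·P_6 = 44928.
All equal 44928, so all 6 points lie in one plane.

Yes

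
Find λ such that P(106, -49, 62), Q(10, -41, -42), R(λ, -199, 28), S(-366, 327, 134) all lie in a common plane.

Normal to plane PQS: n = (39680, 56000, -32320); plane equation n·X = -541760.
Requiring n·R = -541760: (39680)λ + (-12048960) = -541760.
So λ = 290.

290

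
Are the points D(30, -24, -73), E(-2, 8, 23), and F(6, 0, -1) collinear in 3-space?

DE = (-32, 32, 96), DF = (-24, 24, 72).
DE × DF = (0, 0, 0).
The cross product vanishes, so the three points are collinear.

Yes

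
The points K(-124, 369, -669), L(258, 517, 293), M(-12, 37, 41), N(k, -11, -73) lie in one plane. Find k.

-69

Normal to plane KLM: n = (424464, -163476, -143400); plane equation n·P = -17021580.
Requiring n·N = -17021580: (424464)k + (12266436) = -17021580.
So k = -69.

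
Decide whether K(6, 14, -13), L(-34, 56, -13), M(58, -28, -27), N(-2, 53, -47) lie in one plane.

A normal to the plane through K, L, M is n = KL × KM = (-588, -560, -504).
The plane has equation n·P = -4816. For N: n·N = -4816.
Equal, so N lies in the plane and all four are coplanar.

Yes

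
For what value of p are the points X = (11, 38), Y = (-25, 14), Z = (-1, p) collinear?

The three points are collinear iff det[XY; XZ] = 0.
This determinant is linear in p: (-36)p + (1080) = 0, so p = 30.

30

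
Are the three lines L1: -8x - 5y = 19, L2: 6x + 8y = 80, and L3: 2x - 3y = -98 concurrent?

Lines aᵢx + bᵢy = cᵢ with pairwise distinct directions are concurrent exactly when det[aᵢ bᵢ cᵢ] = 0.
Here the determinant is -34.
Nonzero, so no common point exists.

No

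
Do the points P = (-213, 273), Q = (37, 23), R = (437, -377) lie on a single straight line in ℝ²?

Yes

PQ = (250, -250), PR = (650, -650).
Twice the signed area of △PQR is (250)(-650) − (-250)(650) = 0.
The triangle is degenerate (zero area), so the points are collinear.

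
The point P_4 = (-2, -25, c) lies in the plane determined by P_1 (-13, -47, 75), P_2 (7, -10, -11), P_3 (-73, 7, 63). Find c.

25

Coplanarity requires P_1P_2 · (P_1P_3 × P_1P_4) = 0.
P_1P_2 = (20, 37, -86), P_1P_3 = (-60, 54, -12); the triple product is linear in c with coefficient 3300 and constant term -82500.
Setting it to zero: c = 25.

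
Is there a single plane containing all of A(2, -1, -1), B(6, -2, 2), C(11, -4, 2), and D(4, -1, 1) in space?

A normal to the plane through A, B, C is n = AB × AC = (6, 15, -3).
The plane has equation n·P = 0. For D: n·D = 6.
6 ≠ 0, so D is off the plane.

No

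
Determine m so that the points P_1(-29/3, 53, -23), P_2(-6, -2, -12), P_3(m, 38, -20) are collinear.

-26/3

Collinearity requires P_1P_2 × P_1P_3 = 0; each component is linear in m.
The y-component gives (11)m + (286/3) = 0, so m = -26/3.
The remaining components then also vanish.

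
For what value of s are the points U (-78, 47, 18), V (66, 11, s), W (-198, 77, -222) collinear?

306

Direction UW = (-120, 30, -240). From the x-coordinate of V, the parameter along the line is τ = (66 − (-78))/(-120) = -6/5.
Then s = 18 + (-6/5)·(-240) = 306.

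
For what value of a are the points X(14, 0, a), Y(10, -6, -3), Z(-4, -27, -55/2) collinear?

Collinearity requires XY × XZ = 0; each component is linear in a.
The x-component gives (-21)a + (84) = 0, so a = 4.
The remaining components then also vanish.

4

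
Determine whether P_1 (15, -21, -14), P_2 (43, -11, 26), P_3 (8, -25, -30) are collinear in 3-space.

P_1P_2 = (28, 10, 40), P_1P_3 = (-7, -4, -16).
Comparing components 3 and 1: (40)(-7) − (28)(-16) = 168 ≠ 0, so P_1P_2 and P_1P_3 are not parallel and the points are not collinear.

No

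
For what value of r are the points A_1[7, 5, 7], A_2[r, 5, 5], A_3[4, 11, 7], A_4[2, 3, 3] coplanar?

4

The points are coplanar iff A_1A_2 · (A_1A_3 × A_1A_4) = 0.
Expanding, this is linear in r: (-24)r + (96) = 0.
So r = 4.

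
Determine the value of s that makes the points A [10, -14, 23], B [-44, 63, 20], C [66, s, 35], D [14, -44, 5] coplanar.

Coplanarity ⇔ det[AB; AC; AD] = 0.
Expanding, this is linear in s: (984)s + (80688) = 0.
So s = -82.

-82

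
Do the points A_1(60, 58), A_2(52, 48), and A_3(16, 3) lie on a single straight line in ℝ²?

Yes

A_1A_2 = (-8, -10), A_1A_3 = (-44, -55).
Checking proportionality: A_1A_3 = 11/2·A_1A_2, so the vectors are parallel and the points are collinear.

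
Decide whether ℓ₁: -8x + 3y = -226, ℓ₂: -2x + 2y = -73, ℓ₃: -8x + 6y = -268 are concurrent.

No

Lines aᵢx + bᵢy = cᵢ with pairwise distinct directions are concurrent exactly when det[aᵢ bᵢ cᵢ] = 0.
Here the determinant is 24.
Nonzero, so no common point exists.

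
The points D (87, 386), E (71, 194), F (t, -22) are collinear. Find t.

53

Collinearity: (F − D) must be parallel to (E − D) = (-16, -192).
Cross-multiplying the components: (t − 87)·(-192) = (-408)·(-16).
Solving gives t = 53.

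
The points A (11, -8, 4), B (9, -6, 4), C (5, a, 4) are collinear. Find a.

-2

Direction AB = (-2, 2, 0). From the x-coordinate of C, the parameter along the line is τ = (5 − 11)/(-2) = 3.
Then a = (-8) + 3·(2) = -2.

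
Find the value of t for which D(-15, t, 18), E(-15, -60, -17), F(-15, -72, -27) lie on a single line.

-18

Direction EF = (0, -12, -10). From the z-coordinate of D, the parameter along the line is τ = (18 − (-17))/(-10) = -7/2.
Then t = (-60) + (-7/2)·(-12) = -18.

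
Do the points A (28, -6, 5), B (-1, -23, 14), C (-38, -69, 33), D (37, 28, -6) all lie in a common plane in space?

The four points are coplanar iff the 3×3 determinant with rows AB, AC, AD is zero.
Rows: (-29, -17, 9), (-66, -63, 28), (9, 34, -11).
Expanding along the first row: (-29)(-259) − (-17)(474) + (9)(-1677) = 476.
Nonzero ⇒ not coplanar.

No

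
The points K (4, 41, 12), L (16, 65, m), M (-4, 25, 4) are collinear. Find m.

24

Direction KM = (-8, -16, -8). From the x-coordinate of L, the parameter along the line is τ = (16 − 4)/(-8) = -3/2.
Then m = 12 + (-3/2)·(-8) = 24.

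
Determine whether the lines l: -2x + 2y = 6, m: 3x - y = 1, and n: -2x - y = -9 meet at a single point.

Intersecting l and m: solving the 2×2 system gives (x, y) = (2, 5).
Substitute into n: (-2)(2) + (-1)(5) = -9.
This equals -9, so (2, 5) lies on all three lines and they are concurrent.

Yes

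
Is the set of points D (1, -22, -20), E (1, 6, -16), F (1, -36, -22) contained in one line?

DE = (0, 28, 4), DF = (0, -14, -2).
DE × DF = (0, 0, 0).
The cross product vanishes, so the three points are collinear.

Yes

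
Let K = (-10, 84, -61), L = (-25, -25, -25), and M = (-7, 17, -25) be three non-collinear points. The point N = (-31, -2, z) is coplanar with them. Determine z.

The plane through K, L, M has equation −1512x + 648y + 1332z = -11700.
Substituting N: (1332)z + (45576) = -11700, so z = -43.

-43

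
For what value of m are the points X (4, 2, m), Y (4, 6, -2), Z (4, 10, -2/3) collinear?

Direction YZ = (0, 4, 4/3). From the y-coordinate of X, the parameter along the line is τ = (2 − 6)/4 = -1.
Then m = (-2) + (-1)·(4/3) = -10/3.

-10/3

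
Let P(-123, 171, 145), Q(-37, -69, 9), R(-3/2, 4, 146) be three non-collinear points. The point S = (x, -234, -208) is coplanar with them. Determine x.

-115/2

Coplanarity requires PQ · (PR × PS) = 0.
PQ = (86, -240, -136), PR = (243/2, -167, 1); the triple product is linear in x with coefficient -22952 and constant term -1319740.
Setting it to zero: x = -115/2.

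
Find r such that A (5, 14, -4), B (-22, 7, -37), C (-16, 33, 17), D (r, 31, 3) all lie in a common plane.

-30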